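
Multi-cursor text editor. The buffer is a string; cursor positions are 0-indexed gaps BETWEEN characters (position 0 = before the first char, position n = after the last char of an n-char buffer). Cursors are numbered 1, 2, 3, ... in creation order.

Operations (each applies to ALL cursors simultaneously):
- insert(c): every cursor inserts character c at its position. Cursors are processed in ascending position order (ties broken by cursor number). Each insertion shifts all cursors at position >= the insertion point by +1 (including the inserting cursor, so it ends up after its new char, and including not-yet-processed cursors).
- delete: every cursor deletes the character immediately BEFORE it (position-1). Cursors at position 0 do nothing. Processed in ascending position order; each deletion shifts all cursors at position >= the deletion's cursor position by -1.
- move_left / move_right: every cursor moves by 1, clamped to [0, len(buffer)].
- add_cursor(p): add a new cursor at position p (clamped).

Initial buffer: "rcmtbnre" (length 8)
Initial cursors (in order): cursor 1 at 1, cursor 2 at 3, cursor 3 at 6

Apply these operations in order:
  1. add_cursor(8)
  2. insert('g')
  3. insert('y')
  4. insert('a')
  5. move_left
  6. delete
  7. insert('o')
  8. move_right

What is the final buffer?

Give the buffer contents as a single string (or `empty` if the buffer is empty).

After op 1 (add_cursor(8)): buffer="rcmtbnre" (len 8), cursors c1@1 c2@3 c3@6 c4@8, authorship ........
After op 2 (insert('g')): buffer="rgcmgtbngreg" (len 12), cursors c1@2 c2@5 c3@9 c4@12, authorship .1..2...3..4
After op 3 (insert('y')): buffer="rgycmgytbngyregy" (len 16), cursors c1@3 c2@7 c3@12 c4@16, authorship .11..22...33..44
After op 4 (insert('a')): buffer="rgyacmgyatbngyaregya" (len 20), cursors c1@4 c2@9 c3@15 c4@20, authorship .111..222...333..444
After op 5 (move_left): buffer="rgyacmgyatbngyaregya" (len 20), cursors c1@3 c2@8 c3@14 c4@19, authorship .111..222...333..444
After op 6 (delete): buffer="rgacmgatbngarega" (len 16), cursors c1@2 c2@6 c3@11 c4@15, authorship .11..22...33..44
After op 7 (insert('o')): buffer="rgoacmgoatbngoaregoa" (len 20), cursors c1@3 c2@8 c3@14 c4@19, authorship .111..222...333..444
After op 8 (move_right): buffer="rgoacmgoatbngoaregoa" (len 20), cursors c1@4 c2@9 c3@15 c4@20, authorship .111..222...333..444

Answer: rgoacmgoatbngoaregoa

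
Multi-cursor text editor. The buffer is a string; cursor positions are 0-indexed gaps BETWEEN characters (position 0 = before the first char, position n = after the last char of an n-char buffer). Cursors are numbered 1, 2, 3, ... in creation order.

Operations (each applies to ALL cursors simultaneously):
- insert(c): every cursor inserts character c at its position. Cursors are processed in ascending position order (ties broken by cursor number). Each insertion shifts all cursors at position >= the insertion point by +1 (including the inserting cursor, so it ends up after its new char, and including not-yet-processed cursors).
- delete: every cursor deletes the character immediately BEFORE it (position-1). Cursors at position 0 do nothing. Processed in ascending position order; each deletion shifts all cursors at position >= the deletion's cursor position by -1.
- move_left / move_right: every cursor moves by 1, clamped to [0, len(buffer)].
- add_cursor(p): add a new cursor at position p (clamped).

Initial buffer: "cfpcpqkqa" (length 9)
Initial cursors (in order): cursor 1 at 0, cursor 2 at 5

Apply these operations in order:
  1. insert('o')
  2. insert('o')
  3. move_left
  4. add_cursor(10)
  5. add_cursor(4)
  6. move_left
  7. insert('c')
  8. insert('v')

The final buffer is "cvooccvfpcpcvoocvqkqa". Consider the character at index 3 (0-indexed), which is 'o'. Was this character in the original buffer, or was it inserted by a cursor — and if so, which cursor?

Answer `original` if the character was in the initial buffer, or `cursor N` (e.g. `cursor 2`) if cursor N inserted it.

After op 1 (insert('o')): buffer="ocfpcpoqkqa" (len 11), cursors c1@1 c2@7, authorship 1.....2....
After op 2 (insert('o')): buffer="oocfpcpooqkqa" (len 13), cursors c1@2 c2@9, authorship 11.....22....
After op 3 (move_left): buffer="oocfpcpooqkqa" (len 13), cursors c1@1 c2@8, authorship 11.....22....
After op 4 (add_cursor(10)): buffer="oocfpcpooqkqa" (len 13), cursors c1@1 c2@8 c3@10, authorship 11.....22....
After op 5 (add_cursor(4)): buffer="oocfpcpooqkqa" (len 13), cursors c1@1 c4@4 c2@8 c3@10, authorship 11.....22....
After op 6 (move_left): buffer="oocfpcpooqkqa" (len 13), cursors c1@0 c4@3 c2@7 c3@9, authorship 11.....22....
After op 7 (insert('c')): buffer="cooccfpcpcoocqkqa" (len 17), cursors c1@1 c4@5 c2@10 c3@13, authorship 111.4....2223....
After op 8 (insert('v')): buffer="cvooccvfpcpcvoocvqkqa" (len 21), cursors c1@2 c4@7 c2@13 c3@17, authorship 1111.44....222233....
Authorship (.=original, N=cursor N): 1 1 1 1 . 4 4 . . . . 2 2 2 2 3 3 . . . .
Index 3: author = 1

Answer: cursor 1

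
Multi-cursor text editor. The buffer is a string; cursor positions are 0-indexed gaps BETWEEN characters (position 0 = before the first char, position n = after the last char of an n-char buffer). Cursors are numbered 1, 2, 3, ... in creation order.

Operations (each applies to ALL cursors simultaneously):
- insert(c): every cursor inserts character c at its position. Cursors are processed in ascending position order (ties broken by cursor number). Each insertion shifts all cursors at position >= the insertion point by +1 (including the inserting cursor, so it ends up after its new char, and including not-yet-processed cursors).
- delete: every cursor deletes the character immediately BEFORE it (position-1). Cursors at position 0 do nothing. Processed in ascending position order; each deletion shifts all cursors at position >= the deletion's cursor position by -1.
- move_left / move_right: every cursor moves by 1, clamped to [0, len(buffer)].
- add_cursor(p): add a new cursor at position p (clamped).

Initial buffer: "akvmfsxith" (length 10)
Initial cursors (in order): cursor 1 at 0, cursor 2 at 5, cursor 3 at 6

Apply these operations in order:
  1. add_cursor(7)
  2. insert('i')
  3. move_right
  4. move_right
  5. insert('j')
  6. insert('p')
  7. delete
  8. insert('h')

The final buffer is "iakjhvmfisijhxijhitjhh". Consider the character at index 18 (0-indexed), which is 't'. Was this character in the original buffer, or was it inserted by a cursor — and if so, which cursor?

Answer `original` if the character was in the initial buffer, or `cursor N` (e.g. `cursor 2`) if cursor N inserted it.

Answer: original

Derivation:
After op 1 (add_cursor(7)): buffer="akvmfsxith" (len 10), cursors c1@0 c2@5 c3@6 c4@7, authorship ..........
After op 2 (insert('i')): buffer="iakvmfisixiith" (len 14), cursors c1@1 c2@7 c3@9 c4@11, authorship 1.....2.3.4...
After op 3 (move_right): buffer="iakvmfisixiith" (len 14), cursors c1@2 c2@8 c3@10 c4@12, authorship 1.....2.3.4...
After op 4 (move_right): buffer="iakvmfisixiith" (len 14), cursors c1@3 c2@9 c3@11 c4@13, authorship 1.....2.3.4...
After op 5 (insert('j')): buffer="iakjvmfisijxijitjh" (len 18), cursors c1@4 c2@11 c3@14 c4@17, authorship 1..1...2.32.43..4.
After op 6 (insert('p')): buffer="iakjpvmfisijpxijpitjph" (len 22), cursors c1@5 c2@13 c3@17 c4@21, authorship 1..11...2.322.433..44.
After op 7 (delete): buffer="iakjvmfisijxijitjh" (len 18), cursors c1@4 c2@11 c3@14 c4@17, authorship 1..1...2.32.43..4.
After op 8 (insert('h')): buffer="iakjhvmfisijhxijhitjhh" (len 22), cursors c1@5 c2@13 c3@17 c4@21, authorship 1..11...2.322.433..44.
Authorship (.=original, N=cursor N): 1 . . 1 1 . . . 2 . 3 2 2 . 4 3 3 . . 4 4 .
Index 18: author = original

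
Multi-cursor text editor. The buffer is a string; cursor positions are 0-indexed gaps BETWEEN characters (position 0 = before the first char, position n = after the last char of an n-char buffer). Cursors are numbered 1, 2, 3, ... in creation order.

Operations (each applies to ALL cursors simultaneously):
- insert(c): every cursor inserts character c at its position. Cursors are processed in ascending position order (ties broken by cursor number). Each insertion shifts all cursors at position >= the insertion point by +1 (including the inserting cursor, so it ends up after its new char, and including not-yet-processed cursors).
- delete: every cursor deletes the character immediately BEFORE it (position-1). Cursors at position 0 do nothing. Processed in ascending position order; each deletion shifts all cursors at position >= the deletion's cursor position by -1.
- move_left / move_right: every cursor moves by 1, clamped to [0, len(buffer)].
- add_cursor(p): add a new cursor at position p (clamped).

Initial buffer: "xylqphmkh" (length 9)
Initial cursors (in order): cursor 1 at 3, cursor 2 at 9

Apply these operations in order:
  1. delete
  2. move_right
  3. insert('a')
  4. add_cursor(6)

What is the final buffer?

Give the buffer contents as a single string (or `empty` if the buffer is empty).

Answer: xyqaphmka

Derivation:
After op 1 (delete): buffer="xyqphmk" (len 7), cursors c1@2 c2@7, authorship .......
After op 2 (move_right): buffer="xyqphmk" (len 7), cursors c1@3 c2@7, authorship .......
After op 3 (insert('a')): buffer="xyqaphmka" (len 9), cursors c1@4 c2@9, authorship ...1....2
After op 4 (add_cursor(6)): buffer="xyqaphmka" (len 9), cursors c1@4 c3@6 c2@9, authorship ...1....2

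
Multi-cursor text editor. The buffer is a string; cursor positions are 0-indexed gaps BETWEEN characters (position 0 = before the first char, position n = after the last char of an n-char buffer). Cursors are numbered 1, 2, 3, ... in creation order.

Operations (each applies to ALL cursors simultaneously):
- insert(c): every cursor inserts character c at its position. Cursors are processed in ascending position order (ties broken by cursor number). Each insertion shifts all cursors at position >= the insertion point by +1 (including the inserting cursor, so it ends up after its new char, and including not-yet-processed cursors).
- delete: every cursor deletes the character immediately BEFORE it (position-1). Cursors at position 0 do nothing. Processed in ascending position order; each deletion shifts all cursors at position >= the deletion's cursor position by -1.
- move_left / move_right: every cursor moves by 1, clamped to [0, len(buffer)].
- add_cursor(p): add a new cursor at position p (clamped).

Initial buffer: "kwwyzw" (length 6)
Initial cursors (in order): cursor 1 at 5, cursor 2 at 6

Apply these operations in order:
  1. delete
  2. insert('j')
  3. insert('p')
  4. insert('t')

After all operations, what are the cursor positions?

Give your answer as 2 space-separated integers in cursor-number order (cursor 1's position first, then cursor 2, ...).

Answer: 10 10

Derivation:
After op 1 (delete): buffer="kwwy" (len 4), cursors c1@4 c2@4, authorship ....
After op 2 (insert('j')): buffer="kwwyjj" (len 6), cursors c1@6 c2@6, authorship ....12
After op 3 (insert('p')): buffer="kwwyjjpp" (len 8), cursors c1@8 c2@8, authorship ....1212
After op 4 (insert('t')): buffer="kwwyjjpptt" (len 10), cursors c1@10 c2@10, authorship ....121212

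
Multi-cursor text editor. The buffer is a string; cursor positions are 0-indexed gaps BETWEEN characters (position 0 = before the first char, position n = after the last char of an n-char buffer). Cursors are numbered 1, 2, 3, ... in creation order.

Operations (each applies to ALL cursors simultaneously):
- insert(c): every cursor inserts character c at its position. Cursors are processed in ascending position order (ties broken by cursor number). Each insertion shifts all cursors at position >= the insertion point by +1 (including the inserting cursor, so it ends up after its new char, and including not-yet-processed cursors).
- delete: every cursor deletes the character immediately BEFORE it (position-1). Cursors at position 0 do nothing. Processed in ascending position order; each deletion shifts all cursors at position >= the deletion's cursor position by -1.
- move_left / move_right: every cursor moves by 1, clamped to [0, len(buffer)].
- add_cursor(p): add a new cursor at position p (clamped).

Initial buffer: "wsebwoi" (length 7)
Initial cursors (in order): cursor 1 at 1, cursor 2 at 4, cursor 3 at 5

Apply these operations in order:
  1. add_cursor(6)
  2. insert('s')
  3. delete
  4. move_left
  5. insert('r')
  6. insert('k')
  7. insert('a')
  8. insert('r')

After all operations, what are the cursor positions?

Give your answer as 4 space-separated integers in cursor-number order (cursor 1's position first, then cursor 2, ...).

After op 1 (add_cursor(6)): buffer="wsebwoi" (len 7), cursors c1@1 c2@4 c3@5 c4@6, authorship .......
After op 2 (insert('s')): buffer="wssebswsosi" (len 11), cursors c1@2 c2@6 c3@8 c4@10, authorship .1...2.3.4.
After op 3 (delete): buffer="wsebwoi" (len 7), cursors c1@1 c2@4 c3@5 c4@6, authorship .......
After op 4 (move_left): buffer="wsebwoi" (len 7), cursors c1@0 c2@3 c3@4 c4@5, authorship .......
After op 5 (insert('r')): buffer="rwserbrwroi" (len 11), cursors c1@1 c2@5 c3@7 c4@9, authorship 1...2.3.4..
After op 6 (insert('k')): buffer="rkwserkbrkwrkoi" (len 15), cursors c1@2 c2@7 c3@10 c4@13, authorship 11...22.33.44..
After op 7 (insert('a')): buffer="rkawserkabrkawrkaoi" (len 19), cursors c1@3 c2@9 c3@13 c4@17, authorship 111...222.333.444..
After op 8 (insert('r')): buffer="rkarwserkarbrkarwrkaroi" (len 23), cursors c1@4 c2@11 c3@16 c4@21, authorship 1111...2222.3333.4444..

Answer: 4 11 16 21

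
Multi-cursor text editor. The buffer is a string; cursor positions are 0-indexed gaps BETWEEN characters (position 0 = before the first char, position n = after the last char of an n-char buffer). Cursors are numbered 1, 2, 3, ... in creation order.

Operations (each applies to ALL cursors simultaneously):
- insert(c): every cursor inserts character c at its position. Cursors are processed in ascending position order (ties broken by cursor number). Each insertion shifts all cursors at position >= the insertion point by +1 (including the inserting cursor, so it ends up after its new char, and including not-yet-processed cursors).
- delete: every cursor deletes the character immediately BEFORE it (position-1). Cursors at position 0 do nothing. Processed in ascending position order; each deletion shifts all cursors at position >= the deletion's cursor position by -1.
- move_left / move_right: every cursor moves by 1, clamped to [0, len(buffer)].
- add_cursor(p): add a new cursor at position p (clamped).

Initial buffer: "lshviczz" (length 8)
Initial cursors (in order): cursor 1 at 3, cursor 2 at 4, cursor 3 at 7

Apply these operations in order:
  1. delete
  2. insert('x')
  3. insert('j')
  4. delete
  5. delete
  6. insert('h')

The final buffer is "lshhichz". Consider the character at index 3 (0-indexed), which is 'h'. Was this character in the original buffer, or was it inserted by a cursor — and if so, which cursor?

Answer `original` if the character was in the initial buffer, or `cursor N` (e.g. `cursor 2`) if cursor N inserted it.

Answer: cursor 2

Derivation:
After op 1 (delete): buffer="lsicz" (len 5), cursors c1@2 c2@2 c3@4, authorship .....
After op 2 (insert('x')): buffer="lsxxicxz" (len 8), cursors c1@4 c2@4 c3@7, authorship ..12..3.
After op 3 (insert('j')): buffer="lsxxjjicxjz" (len 11), cursors c1@6 c2@6 c3@10, authorship ..1212..33.
After op 4 (delete): buffer="lsxxicxz" (len 8), cursors c1@4 c2@4 c3@7, authorship ..12..3.
After op 5 (delete): buffer="lsicz" (len 5), cursors c1@2 c2@2 c3@4, authorship .....
After op 6 (insert('h')): buffer="lshhichz" (len 8), cursors c1@4 c2@4 c3@7, authorship ..12..3.
Authorship (.=original, N=cursor N): . . 1 2 . . 3 .
Index 3: author = 2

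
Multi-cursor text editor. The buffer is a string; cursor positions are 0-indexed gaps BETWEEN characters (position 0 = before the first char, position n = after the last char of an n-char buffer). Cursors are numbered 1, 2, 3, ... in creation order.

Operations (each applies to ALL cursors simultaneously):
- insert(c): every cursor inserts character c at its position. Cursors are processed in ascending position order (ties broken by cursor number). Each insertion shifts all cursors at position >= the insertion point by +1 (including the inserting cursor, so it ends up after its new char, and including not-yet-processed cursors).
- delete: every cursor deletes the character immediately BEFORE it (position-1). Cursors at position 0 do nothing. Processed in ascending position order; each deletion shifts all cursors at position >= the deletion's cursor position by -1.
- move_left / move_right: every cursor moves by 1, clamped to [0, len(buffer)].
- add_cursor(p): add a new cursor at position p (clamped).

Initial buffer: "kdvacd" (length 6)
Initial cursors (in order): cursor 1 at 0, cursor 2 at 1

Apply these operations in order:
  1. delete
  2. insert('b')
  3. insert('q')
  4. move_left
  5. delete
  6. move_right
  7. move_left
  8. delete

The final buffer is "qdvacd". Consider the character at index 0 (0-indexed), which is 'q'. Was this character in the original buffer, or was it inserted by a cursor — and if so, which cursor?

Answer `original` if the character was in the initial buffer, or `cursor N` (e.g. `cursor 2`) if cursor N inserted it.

Answer: cursor 2

Derivation:
After op 1 (delete): buffer="dvacd" (len 5), cursors c1@0 c2@0, authorship .....
After op 2 (insert('b')): buffer="bbdvacd" (len 7), cursors c1@2 c2@2, authorship 12.....
After op 3 (insert('q')): buffer="bbqqdvacd" (len 9), cursors c1@4 c2@4, authorship 1212.....
After op 4 (move_left): buffer="bbqqdvacd" (len 9), cursors c1@3 c2@3, authorship 1212.....
After op 5 (delete): buffer="bqdvacd" (len 7), cursors c1@1 c2@1, authorship 12.....
After op 6 (move_right): buffer="bqdvacd" (len 7), cursors c1@2 c2@2, authorship 12.....
After op 7 (move_left): buffer="bqdvacd" (len 7), cursors c1@1 c2@1, authorship 12.....
After op 8 (delete): buffer="qdvacd" (len 6), cursors c1@0 c2@0, authorship 2.....
Authorship (.=original, N=cursor N): 2 . . . . .
Index 0: author = 2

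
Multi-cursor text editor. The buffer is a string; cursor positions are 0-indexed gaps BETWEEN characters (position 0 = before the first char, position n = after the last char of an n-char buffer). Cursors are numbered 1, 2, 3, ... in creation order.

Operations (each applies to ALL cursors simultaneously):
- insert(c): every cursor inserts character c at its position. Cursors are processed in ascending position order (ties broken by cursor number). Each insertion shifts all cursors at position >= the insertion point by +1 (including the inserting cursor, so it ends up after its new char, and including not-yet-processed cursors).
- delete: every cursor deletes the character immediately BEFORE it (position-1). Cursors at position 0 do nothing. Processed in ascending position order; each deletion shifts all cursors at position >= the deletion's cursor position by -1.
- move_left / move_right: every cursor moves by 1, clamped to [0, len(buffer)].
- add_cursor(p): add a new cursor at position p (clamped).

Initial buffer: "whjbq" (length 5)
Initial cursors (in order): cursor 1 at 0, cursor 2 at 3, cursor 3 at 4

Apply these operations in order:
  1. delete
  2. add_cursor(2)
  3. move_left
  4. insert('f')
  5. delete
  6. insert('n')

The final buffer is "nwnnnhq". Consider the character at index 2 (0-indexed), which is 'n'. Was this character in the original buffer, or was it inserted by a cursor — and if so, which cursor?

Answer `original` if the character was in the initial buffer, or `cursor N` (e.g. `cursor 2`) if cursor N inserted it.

After op 1 (delete): buffer="whq" (len 3), cursors c1@0 c2@2 c3@2, authorship ...
After op 2 (add_cursor(2)): buffer="whq" (len 3), cursors c1@0 c2@2 c3@2 c4@2, authorship ...
After op 3 (move_left): buffer="whq" (len 3), cursors c1@0 c2@1 c3@1 c4@1, authorship ...
After op 4 (insert('f')): buffer="fwfffhq" (len 7), cursors c1@1 c2@5 c3@5 c4@5, authorship 1.234..
After op 5 (delete): buffer="whq" (len 3), cursors c1@0 c2@1 c3@1 c4@1, authorship ...
After op 6 (insert('n')): buffer="nwnnnhq" (len 7), cursors c1@1 c2@5 c3@5 c4@5, authorship 1.234..
Authorship (.=original, N=cursor N): 1 . 2 3 4 . .
Index 2: author = 2

Answer: cursor 2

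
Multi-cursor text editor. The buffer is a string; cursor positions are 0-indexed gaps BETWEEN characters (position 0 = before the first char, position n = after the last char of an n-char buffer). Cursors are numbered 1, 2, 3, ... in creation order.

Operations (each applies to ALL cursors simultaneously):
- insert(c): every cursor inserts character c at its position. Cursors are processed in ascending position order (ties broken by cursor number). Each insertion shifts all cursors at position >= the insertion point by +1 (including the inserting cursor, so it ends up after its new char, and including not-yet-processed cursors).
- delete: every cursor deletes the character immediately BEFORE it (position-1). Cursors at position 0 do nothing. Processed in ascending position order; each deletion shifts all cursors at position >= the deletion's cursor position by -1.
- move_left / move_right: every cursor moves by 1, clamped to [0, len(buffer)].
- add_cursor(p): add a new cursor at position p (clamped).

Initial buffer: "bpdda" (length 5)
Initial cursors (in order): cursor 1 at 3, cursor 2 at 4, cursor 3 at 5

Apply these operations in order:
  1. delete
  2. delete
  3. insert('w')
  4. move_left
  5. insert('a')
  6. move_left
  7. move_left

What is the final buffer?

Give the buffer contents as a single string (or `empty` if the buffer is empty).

Answer: wwaaaw

Derivation:
After op 1 (delete): buffer="bp" (len 2), cursors c1@2 c2@2 c3@2, authorship ..
After op 2 (delete): buffer="" (len 0), cursors c1@0 c2@0 c3@0, authorship 
After op 3 (insert('w')): buffer="www" (len 3), cursors c1@3 c2@3 c3@3, authorship 123
After op 4 (move_left): buffer="www" (len 3), cursors c1@2 c2@2 c3@2, authorship 123
After op 5 (insert('a')): buffer="wwaaaw" (len 6), cursors c1@5 c2@5 c3@5, authorship 121233
After op 6 (move_left): buffer="wwaaaw" (len 6), cursors c1@4 c2@4 c3@4, authorship 121233
After op 7 (move_left): buffer="wwaaaw" (len 6), cursors c1@3 c2@3 c3@3, authorship 121233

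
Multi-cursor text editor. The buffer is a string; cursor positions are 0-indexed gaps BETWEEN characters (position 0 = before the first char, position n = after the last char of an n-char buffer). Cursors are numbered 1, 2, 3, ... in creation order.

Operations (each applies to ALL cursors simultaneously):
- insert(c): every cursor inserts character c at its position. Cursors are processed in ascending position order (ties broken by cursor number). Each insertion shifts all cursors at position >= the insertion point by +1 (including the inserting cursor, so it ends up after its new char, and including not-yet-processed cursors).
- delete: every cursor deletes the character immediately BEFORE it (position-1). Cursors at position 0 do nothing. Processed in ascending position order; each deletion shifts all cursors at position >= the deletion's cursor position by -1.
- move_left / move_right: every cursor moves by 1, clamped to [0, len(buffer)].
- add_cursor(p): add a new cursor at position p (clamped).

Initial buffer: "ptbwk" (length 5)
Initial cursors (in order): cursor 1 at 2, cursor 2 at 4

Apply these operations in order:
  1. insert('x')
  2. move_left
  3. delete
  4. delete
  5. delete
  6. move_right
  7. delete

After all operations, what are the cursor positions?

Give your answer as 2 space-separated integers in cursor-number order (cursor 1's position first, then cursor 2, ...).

Answer: 0 0

Derivation:
After op 1 (insert('x')): buffer="ptxbwxk" (len 7), cursors c1@3 c2@6, authorship ..1..2.
After op 2 (move_left): buffer="ptxbwxk" (len 7), cursors c1@2 c2@5, authorship ..1..2.
After op 3 (delete): buffer="pxbxk" (len 5), cursors c1@1 c2@3, authorship .1.2.
After op 4 (delete): buffer="xxk" (len 3), cursors c1@0 c2@1, authorship 12.
After op 5 (delete): buffer="xk" (len 2), cursors c1@0 c2@0, authorship 2.
After op 6 (move_right): buffer="xk" (len 2), cursors c1@1 c2@1, authorship 2.
After op 7 (delete): buffer="k" (len 1), cursors c1@0 c2@0, authorship .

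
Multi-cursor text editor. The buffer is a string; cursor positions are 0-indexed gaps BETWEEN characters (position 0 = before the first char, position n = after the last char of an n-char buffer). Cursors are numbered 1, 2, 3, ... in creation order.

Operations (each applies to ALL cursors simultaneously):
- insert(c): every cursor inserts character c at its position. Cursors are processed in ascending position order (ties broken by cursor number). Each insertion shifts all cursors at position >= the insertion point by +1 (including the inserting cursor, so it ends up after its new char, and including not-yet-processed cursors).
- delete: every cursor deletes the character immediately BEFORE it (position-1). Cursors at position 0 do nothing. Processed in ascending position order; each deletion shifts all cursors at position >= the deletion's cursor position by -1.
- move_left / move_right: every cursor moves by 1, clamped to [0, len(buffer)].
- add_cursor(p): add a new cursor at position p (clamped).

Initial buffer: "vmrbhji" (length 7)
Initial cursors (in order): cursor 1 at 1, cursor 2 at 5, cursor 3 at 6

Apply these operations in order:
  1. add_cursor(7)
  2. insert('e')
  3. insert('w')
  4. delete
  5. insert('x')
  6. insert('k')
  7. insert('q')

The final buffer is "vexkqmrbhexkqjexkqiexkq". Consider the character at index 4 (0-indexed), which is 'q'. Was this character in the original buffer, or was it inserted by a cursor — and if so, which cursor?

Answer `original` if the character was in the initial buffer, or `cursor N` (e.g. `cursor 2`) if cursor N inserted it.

Answer: cursor 1

Derivation:
After op 1 (add_cursor(7)): buffer="vmrbhji" (len 7), cursors c1@1 c2@5 c3@6 c4@7, authorship .......
After op 2 (insert('e')): buffer="vemrbhejeie" (len 11), cursors c1@2 c2@7 c3@9 c4@11, authorship .1....2.3.4
After op 3 (insert('w')): buffer="vewmrbhewjewiew" (len 15), cursors c1@3 c2@9 c3@12 c4@15, authorship .11....22.33.44
After op 4 (delete): buffer="vemrbhejeie" (len 11), cursors c1@2 c2@7 c3@9 c4@11, authorship .1....2.3.4
After op 5 (insert('x')): buffer="vexmrbhexjexiex" (len 15), cursors c1@3 c2@9 c3@12 c4@15, authorship .11....22.33.44
After op 6 (insert('k')): buffer="vexkmrbhexkjexkiexk" (len 19), cursors c1@4 c2@11 c3@15 c4@19, authorship .111....222.333.444
After op 7 (insert('q')): buffer="vexkqmrbhexkqjexkqiexkq" (len 23), cursors c1@5 c2@13 c3@18 c4@23, authorship .1111....2222.3333.4444
Authorship (.=original, N=cursor N): . 1 1 1 1 . . . . 2 2 2 2 . 3 3 3 3 . 4 4 4 4
Index 4: author = 1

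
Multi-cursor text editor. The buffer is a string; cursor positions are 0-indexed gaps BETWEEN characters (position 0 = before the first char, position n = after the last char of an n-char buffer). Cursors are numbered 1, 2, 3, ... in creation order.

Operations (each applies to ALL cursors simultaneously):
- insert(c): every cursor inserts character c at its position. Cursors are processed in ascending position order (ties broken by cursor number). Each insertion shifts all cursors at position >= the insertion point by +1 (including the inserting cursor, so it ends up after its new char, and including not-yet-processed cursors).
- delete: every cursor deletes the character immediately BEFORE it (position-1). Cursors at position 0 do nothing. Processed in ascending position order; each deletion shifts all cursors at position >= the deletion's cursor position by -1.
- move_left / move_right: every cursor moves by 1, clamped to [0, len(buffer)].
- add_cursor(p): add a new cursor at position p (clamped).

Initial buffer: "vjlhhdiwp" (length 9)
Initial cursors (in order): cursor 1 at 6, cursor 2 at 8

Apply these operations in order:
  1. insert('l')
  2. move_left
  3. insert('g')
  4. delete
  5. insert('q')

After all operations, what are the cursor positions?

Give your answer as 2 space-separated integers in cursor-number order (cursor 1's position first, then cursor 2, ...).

Answer: 7 11

Derivation:
After op 1 (insert('l')): buffer="vjlhhdliwlp" (len 11), cursors c1@7 c2@10, authorship ......1..2.
After op 2 (move_left): buffer="vjlhhdliwlp" (len 11), cursors c1@6 c2@9, authorship ......1..2.
After op 3 (insert('g')): buffer="vjlhhdgliwglp" (len 13), cursors c1@7 c2@11, authorship ......11..22.
After op 4 (delete): buffer="vjlhhdliwlp" (len 11), cursors c1@6 c2@9, authorship ......1..2.
After op 5 (insert('q')): buffer="vjlhhdqliwqlp" (len 13), cursors c1@7 c2@11, authorship ......11..22.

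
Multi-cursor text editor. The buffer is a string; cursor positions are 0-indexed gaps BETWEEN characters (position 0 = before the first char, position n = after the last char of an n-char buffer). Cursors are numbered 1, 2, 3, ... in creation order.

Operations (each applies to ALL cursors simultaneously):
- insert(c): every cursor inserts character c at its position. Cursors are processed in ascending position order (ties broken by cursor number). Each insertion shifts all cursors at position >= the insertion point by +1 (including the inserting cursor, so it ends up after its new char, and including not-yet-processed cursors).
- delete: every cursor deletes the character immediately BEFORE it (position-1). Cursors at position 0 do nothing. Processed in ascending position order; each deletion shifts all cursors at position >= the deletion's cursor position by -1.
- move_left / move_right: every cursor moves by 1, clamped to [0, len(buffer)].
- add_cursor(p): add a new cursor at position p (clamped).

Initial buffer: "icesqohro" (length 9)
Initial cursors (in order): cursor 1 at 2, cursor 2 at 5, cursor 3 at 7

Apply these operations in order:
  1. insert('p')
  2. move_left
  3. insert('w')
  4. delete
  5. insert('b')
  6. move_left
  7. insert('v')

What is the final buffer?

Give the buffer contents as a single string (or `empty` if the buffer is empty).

Answer: icvbpesqvbpohvbpro

Derivation:
After op 1 (insert('p')): buffer="icpesqpohpro" (len 12), cursors c1@3 c2@7 c3@10, authorship ..1...2..3..
After op 2 (move_left): buffer="icpesqpohpro" (len 12), cursors c1@2 c2@6 c3@9, authorship ..1...2..3..
After op 3 (insert('w')): buffer="icwpesqwpohwpro" (len 15), cursors c1@3 c2@8 c3@12, authorship ..11...22..33..
After op 4 (delete): buffer="icpesqpohpro" (len 12), cursors c1@2 c2@6 c3@9, authorship ..1...2..3..
After op 5 (insert('b')): buffer="icbpesqbpohbpro" (len 15), cursors c1@3 c2@8 c3@12, authorship ..11...22..33..
After op 6 (move_left): buffer="icbpesqbpohbpro" (len 15), cursors c1@2 c2@7 c3@11, authorship ..11...22..33..
After op 7 (insert('v')): buffer="icvbpesqvbpohvbpro" (len 18), cursors c1@3 c2@9 c3@14, authorship ..111...222..333..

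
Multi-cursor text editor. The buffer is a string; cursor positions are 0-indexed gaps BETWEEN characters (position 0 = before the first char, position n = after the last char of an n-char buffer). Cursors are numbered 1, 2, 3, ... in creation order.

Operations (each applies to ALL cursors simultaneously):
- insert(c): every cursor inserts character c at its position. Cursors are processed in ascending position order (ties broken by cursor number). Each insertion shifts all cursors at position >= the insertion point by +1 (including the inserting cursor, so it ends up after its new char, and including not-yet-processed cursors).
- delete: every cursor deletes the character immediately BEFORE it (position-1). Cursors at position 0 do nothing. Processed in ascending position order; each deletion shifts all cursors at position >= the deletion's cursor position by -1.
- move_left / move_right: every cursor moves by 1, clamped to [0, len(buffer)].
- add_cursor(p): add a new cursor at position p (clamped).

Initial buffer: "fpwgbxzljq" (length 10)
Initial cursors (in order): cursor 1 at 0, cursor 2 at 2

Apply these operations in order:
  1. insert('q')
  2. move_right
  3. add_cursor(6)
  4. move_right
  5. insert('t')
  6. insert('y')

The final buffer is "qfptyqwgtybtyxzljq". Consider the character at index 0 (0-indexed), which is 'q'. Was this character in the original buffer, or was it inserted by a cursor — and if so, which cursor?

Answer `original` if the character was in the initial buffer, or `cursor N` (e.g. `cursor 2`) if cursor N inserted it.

After op 1 (insert('q')): buffer="qfpqwgbxzljq" (len 12), cursors c1@1 c2@4, authorship 1..2........
After op 2 (move_right): buffer="qfpqwgbxzljq" (len 12), cursors c1@2 c2@5, authorship 1..2........
After op 3 (add_cursor(6)): buffer="qfpqwgbxzljq" (len 12), cursors c1@2 c2@5 c3@6, authorship 1..2........
After op 4 (move_right): buffer="qfpqwgbxzljq" (len 12), cursors c1@3 c2@6 c3@7, authorship 1..2........
After op 5 (insert('t')): buffer="qfptqwgtbtxzljq" (len 15), cursors c1@4 c2@8 c3@10, authorship 1..12..2.3.....
After op 6 (insert('y')): buffer="qfptyqwgtybtyxzljq" (len 18), cursors c1@5 c2@10 c3@13, authorship 1..112..22.33.....
Authorship (.=original, N=cursor N): 1 . . 1 1 2 . . 2 2 . 3 3 . . . . .
Index 0: author = 1

Answer: cursor 1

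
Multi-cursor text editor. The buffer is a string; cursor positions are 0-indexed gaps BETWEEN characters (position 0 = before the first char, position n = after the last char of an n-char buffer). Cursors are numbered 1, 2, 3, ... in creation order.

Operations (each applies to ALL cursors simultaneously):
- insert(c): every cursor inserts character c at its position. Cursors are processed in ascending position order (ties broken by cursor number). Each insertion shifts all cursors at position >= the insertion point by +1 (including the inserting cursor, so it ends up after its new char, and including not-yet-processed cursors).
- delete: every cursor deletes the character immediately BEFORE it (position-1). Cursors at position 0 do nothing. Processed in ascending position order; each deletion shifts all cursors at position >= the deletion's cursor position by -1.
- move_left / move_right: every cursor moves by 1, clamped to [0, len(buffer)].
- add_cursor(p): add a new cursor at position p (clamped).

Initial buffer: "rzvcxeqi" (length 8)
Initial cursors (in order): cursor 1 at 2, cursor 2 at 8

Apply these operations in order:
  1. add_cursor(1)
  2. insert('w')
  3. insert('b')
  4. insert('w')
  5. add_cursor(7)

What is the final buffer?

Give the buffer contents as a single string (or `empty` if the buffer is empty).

Answer: rwbwzwbwvcxeqiwbw

Derivation:
After op 1 (add_cursor(1)): buffer="rzvcxeqi" (len 8), cursors c3@1 c1@2 c2@8, authorship ........
After op 2 (insert('w')): buffer="rwzwvcxeqiw" (len 11), cursors c3@2 c1@4 c2@11, authorship .3.1......2
After op 3 (insert('b')): buffer="rwbzwbvcxeqiwb" (len 14), cursors c3@3 c1@6 c2@14, authorship .33.11......22
After op 4 (insert('w')): buffer="rwbwzwbwvcxeqiwbw" (len 17), cursors c3@4 c1@8 c2@17, authorship .333.111......222
After op 5 (add_cursor(7)): buffer="rwbwzwbwvcxeqiwbw" (len 17), cursors c3@4 c4@7 c1@8 c2@17, authorship .333.111......222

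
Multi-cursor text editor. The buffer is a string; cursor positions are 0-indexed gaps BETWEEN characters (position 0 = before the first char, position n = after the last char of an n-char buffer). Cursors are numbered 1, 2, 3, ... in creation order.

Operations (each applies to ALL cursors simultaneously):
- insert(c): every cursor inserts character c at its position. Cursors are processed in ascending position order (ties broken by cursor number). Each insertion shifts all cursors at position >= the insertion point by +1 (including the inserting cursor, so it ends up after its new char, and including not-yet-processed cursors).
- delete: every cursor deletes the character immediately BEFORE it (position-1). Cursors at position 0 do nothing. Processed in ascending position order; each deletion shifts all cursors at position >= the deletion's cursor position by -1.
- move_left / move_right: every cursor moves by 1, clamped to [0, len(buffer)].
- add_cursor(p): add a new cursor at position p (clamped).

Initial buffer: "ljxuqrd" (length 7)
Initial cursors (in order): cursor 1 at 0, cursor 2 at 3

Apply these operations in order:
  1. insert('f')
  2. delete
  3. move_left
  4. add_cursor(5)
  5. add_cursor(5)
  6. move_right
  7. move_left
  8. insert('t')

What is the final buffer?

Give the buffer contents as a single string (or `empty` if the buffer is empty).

After op 1 (insert('f')): buffer="fljxfuqrd" (len 9), cursors c1@1 c2@5, authorship 1...2....
After op 2 (delete): buffer="ljxuqrd" (len 7), cursors c1@0 c2@3, authorship .......
After op 3 (move_left): buffer="ljxuqrd" (len 7), cursors c1@0 c2@2, authorship .......
After op 4 (add_cursor(5)): buffer="ljxuqrd" (len 7), cursors c1@0 c2@2 c3@5, authorship .......
After op 5 (add_cursor(5)): buffer="ljxuqrd" (len 7), cursors c1@0 c2@2 c3@5 c4@5, authorship .......
After op 6 (move_right): buffer="ljxuqrd" (len 7), cursors c1@1 c2@3 c3@6 c4@6, authorship .......
After op 7 (move_left): buffer="ljxuqrd" (len 7), cursors c1@0 c2@2 c3@5 c4@5, authorship .......
After op 8 (insert('t')): buffer="tljtxuqttrd" (len 11), cursors c1@1 c2@4 c3@9 c4@9, authorship 1..2...34..

Answer: tljtxuqttrd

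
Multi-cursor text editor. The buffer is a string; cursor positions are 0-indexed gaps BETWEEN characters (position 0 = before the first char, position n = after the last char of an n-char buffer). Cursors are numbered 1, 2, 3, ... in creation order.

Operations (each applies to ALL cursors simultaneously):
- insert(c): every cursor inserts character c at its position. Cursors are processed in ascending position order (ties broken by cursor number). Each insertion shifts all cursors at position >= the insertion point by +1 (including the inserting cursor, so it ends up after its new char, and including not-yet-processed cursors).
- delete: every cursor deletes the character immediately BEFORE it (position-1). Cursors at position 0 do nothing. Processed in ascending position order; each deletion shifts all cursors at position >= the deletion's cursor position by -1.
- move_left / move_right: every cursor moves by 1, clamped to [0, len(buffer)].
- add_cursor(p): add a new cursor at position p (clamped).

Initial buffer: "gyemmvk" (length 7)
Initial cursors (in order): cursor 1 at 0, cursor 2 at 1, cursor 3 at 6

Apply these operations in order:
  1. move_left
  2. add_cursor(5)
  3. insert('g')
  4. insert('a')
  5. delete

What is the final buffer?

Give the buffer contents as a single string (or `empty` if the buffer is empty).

After op 1 (move_left): buffer="gyemmvk" (len 7), cursors c1@0 c2@0 c3@5, authorship .......
After op 2 (add_cursor(5)): buffer="gyemmvk" (len 7), cursors c1@0 c2@0 c3@5 c4@5, authorship .......
After op 3 (insert('g')): buffer="gggyemmggvk" (len 11), cursors c1@2 c2@2 c3@9 c4@9, authorship 12.....34..
After op 4 (insert('a')): buffer="ggaagyemmggaavk" (len 15), cursors c1@4 c2@4 c3@13 c4@13, authorship 1212.....3434..
After op 5 (delete): buffer="gggyemmggvk" (len 11), cursors c1@2 c2@2 c3@9 c4@9, authorship 12.....34..

Answer: gggyemmggvk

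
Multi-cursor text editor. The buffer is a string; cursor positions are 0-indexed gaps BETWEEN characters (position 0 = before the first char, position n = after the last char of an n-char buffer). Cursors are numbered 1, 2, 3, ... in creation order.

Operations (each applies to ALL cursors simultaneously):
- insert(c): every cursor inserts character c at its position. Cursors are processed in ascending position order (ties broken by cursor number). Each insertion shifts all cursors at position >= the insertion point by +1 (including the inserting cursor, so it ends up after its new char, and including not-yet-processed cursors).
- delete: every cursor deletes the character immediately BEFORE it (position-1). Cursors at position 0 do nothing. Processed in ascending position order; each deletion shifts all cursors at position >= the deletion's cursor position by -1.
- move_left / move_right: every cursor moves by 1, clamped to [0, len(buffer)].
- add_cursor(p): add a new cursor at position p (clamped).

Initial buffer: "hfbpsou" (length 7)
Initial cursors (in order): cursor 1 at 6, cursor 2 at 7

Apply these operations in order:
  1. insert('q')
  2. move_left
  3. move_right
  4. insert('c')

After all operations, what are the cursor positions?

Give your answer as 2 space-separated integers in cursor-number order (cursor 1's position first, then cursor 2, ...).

Answer: 8 11

Derivation:
After op 1 (insert('q')): buffer="hfbpsoquq" (len 9), cursors c1@7 c2@9, authorship ......1.2
After op 2 (move_left): buffer="hfbpsoquq" (len 9), cursors c1@6 c2@8, authorship ......1.2
After op 3 (move_right): buffer="hfbpsoquq" (len 9), cursors c1@7 c2@9, authorship ......1.2
After op 4 (insert('c')): buffer="hfbpsoqcuqc" (len 11), cursors c1@8 c2@11, authorship ......11.22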